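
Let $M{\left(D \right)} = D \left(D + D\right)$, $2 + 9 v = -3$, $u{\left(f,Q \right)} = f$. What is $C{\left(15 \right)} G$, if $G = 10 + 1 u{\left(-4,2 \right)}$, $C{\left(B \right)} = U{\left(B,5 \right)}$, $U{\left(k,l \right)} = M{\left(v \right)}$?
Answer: $\frac{100}{27} \approx 3.7037$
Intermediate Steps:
$v = - \frac{5}{9}$ ($v = - \frac{2}{9} + \frac{1}{9} \left(-3\right) = - \frac{2}{9} - \frac{1}{3} = - \frac{5}{9} \approx -0.55556$)
$M{\left(D \right)} = 2 D^{2}$ ($M{\left(D \right)} = D 2 D = 2 D^{2}$)
$U{\left(k,l \right)} = \frac{50}{81}$ ($U{\left(k,l \right)} = 2 \left(- \frac{5}{9}\right)^{2} = 2 \cdot \frac{25}{81} = \frac{50}{81}$)
$C{\left(B \right)} = \frac{50}{81}$
$G = 6$ ($G = 10 + 1 \left(-4\right) = 10 - 4 = 6$)
$C{\left(15 \right)} G = \frac{50}{81} \cdot 6 = \frac{100}{27}$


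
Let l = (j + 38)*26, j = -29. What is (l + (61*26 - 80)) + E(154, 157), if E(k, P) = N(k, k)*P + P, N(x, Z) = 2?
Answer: 2211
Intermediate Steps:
E(k, P) = 3*P (E(k, P) = 2*P + P = 3*P)
l = 234 (l = (-29 + 38)*26 = 9*26 = 234)
(l + (61*26 - 80)) + E(154, 157) = (234 + (61*26 - 80)) + 3*157 = (234 + (1586 - 80)) + 471 = (234 + 1506) + 471 = 1740 + 471 = 2211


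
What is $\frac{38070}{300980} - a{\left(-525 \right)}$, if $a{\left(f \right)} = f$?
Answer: $\frac{15805257}{30098} \approx 525.13$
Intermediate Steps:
$\frac{38070}{300980} - a{\left(-525 \right)} = \frac{38070}{300980} - -525 = 38070 \cdot \frac{1}{300980} + 525 = \frac{3807}{30098} + 525 = \frac{15805257}{30098}$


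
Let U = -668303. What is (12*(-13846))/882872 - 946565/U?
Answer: 90581981828/73753250777 ≈ 1.2282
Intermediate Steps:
(12*(-13846))/882872 - 946565/U = (12*(-13846))/882872 - 946565/(-668303) = -166152*1/882872 - 946565*(-1/668303) = -20769/110359 + 946565/668303 = 90581981828/73753250777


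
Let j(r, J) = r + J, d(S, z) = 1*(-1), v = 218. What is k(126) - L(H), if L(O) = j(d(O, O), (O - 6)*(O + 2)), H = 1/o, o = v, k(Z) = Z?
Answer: 6606707/47524 ≈ 139.02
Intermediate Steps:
o = 218
d(S, z) = -1
j(r, J) = J + r
H = 1/218 ≈ 0.0045872
L(O) = -1 + (-6 + O)*(2 + O) (L(O) = (O - 6)*(O + 2) - 1 = (-6 + O)*(2 + O) - 1 = -1 + (-6 + O)*(2 + O))
k(126) - L(H) = 126 - (-13 + (1/218)² - 4*1/218) = 126 - (-13 + 1/47524 - 2/109) = 126 - 1*(-618683/47524) = 126 + 618683/47524 = 6606707/47524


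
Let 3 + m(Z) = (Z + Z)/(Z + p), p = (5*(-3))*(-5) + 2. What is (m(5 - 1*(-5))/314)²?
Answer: 58081/746273124 ≈ 7.7828e-5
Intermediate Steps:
p = 77 (p = -15*(-5) + 2 = 75 + 2 = 77)
m(Z) = -3 + 2*Z/(77 + Z) (m(Z) = -3 + (Z + Z)/(Z + 77) = -3 + (2*Z)/(77 + Z) = -3 + 2*Z/(77 + Z))
(m(5 - 1*(-5))/314)² = (((-231 - (5 - 1*(-5)))/(77 + (5 - 1*(-5))))/314)² = (((-231 - (5 + 5))/(77 + (5 + 5)))*(1/314))² = (((-231 - 1*10)/(77 + 10))*(1/314))² = (((-231 - 10)/87)*(1/314))² = (((1/87)*(-241))*(1/314))² = (-241/87*1/314)² = (-241/27318)² = 58081/746273124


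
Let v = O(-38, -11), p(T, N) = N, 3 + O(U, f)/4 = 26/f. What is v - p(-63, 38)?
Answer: -654/11 ≈ -59.455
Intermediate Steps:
O(U, f) = -12 + 104/f (O(U, f) = -12 + 4*(26/f) = -12 + 104/f)
v = -236/11 (v = -12 + 104/(-11) = -12 + 104*(-1/11) = -12 - 104/11 = -236/11 ≈ -21.455)
v - p(-63, 38) = -236/11 - 1*38 = -236/11 - 38 = -654/11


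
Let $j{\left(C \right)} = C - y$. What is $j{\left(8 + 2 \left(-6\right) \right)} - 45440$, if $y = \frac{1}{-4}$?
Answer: $- \frac{181775}{4} \approx -45444.0$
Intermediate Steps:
$y = - \frac{1}{4} \approx -0.25$
$j{\left(C \right)} = \frac{1}{4} + C$ ($j{\left(C \right)} = C - - \frac{1}{4} = C + \frac{1}{4} = \frac{1}{4} + C$)
$j{\left(8 + 2 \left(-6\right) \right)} - 45440 = \left(\frac{1}{4} + \left(8 + 2 \left(-6\right)\right)\right) - 45440 = \left(\frac{1}{4} + \left(8 - 12\right)\right) - 45440 = \left(\frac{1}{4} - 4\right) - 45440 = - \frac{15}{4} - 45440 = - \frac{181775}{4}$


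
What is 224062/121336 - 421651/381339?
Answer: 17141066641/23135074452 ≈ 0.74091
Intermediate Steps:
224062/121336 - 421651/381339 = 224062*(1/121336) - 421651*1/381339 = 112031/60668 - 421651/381339 = 17141066641/23135074452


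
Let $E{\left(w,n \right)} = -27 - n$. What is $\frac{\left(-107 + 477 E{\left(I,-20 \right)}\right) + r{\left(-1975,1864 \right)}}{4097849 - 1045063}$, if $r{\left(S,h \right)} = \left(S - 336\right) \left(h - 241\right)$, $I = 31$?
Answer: $- \frac{3754199}{3052786} \approx -1.2298$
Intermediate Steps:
$r{\left(S,h \right)} = \left(-336 + S\right) \left(-241 + h\right)$
$\frac{\left(-107 + 477 E{\left(I,-20 \right)}\right) + r{\left(-1975,1864 \right)}}{4097849 - 1045063} = \frac{\left(-107 + 477 \left(-27 - -20\right)\right) - 3750753}{4097849 - 1045063} = \frac{\left(-107 + 477 \left(-27 + 20\right)\right) + \left(80976 - 626304 + 475975 - 3681400\right)}{3052786} = \left(\left(-107 + 477 \left(-7\right)\right) - 3750753\right) \frac{1}{3052786} = \left(\left(-107 - 3339\right) - 3750753\right) \frac{1}{3052786} = \left(-3446 - 3750753\right) \frac{1}{3052786} = \left(-3754199\right) \frac{1}{3052786} = - \frac{3754199}{3052786}$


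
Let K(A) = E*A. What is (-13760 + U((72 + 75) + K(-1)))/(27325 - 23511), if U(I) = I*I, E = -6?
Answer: 9649/3814 ≈ 2.5299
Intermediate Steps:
K(A) = -6*A
U(I) = I²
(-13760 + U((72 + 75) + K(-1)))/(27325 - 23511) = (-13760 + ((72 + 75) - 6*(-1))²)/(27325 - 23511) = (-13760 + (147 + 6)²)/3814 = (-13760 + 153²)*(1/3814) = (-13760 + 23409)*(1/3814) = 9649*(1/3814) = 9649/3814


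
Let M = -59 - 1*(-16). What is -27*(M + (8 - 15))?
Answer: 1350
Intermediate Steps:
M = -43 (M = -59 + 16 = -43)
-27*(M + (8 - 15)) = -27*(-43 + (8 - 15)) = -27*(-43 - 7) = -27*(-50) = 1350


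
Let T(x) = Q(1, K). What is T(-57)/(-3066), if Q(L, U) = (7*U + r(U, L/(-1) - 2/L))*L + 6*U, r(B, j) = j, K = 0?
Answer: 1/1022 ≈ 0.00097847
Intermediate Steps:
Q(L, U) = 6*U + L*(-L - 2/L + 7*U) (Q(L, U) = (7*U + (L/(-1) - 2/L))*L + 6*U = (7*U + (L*(-1) - 2/L))*L + 6*U = (7*U + (-L - 2/L))*L + 6*U = (-L - 2/L + 7*U)*L + 6*U = L*(-L - 2/L + 7*U) + 6*U = 6*U + L*(-L - 2/L + 7*U))
T(x) = -3 (T(x) = -2 - 1*1² + 6*0 + 7*1*0 = -2 - 1*1 + 0 + 0 = -2 - 1 + 0 + 0 = -3)
T(-57)/(-3066) = -3/(-3066) = -3*(-1/3066) = 1/1022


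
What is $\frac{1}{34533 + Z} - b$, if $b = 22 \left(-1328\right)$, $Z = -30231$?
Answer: $\frac{125687233}{4302} \approx 29216.0$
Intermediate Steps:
$b = -29216$
$\frac{1}{34533 + Z} - b = \frac{1}{34533 - 30231} - -29216 = \frac{1}{4302} + 29216 = \frac{125687233}{4302}$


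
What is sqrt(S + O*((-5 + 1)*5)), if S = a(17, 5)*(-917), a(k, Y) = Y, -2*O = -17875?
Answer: I*sqrt(183335) ≈ 428.18*I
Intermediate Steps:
O = 17875/2 (O = -1/2*(-17875) = 17875/2 ≈ 8937.5)
S = -4585 (S = 5*(-917) = -4585)
sqrt(S + O*((-5 + 1)*5)) = sqrt(-4585 + 17875*((-5 + 1)*5)/2) = sqrt(-4585 + 17875*(-4*5)/2) = sqrt(-4585 + (17875/2)*(-20)) = sqrt(-4585 - 178750) = sqrt(-183335) = I*sqrt(183335)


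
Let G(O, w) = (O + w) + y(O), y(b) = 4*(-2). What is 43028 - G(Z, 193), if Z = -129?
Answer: 42972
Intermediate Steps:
y(b) = -8
G(O, w) = -8 + O + w (G(O, w) = (O + w) - 8 = -8 + O + w)
43028 - G(Z, 193) = 43028 - (-8 - 129 + 193) = 43028 - 1*56 = 43028 - 56 = 42972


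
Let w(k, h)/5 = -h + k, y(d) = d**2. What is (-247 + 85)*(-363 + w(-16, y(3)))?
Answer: 79056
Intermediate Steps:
w(k, h) = -5*h + 5*k (w(k, h) = 5*(-h + k) = 5*(k - h) = -5*h + 5*k)
(-247 + 85)*(-363 + w(-16, y(3))) = (-247 + 85)*(-363 + (-5*3**2 + 5*(-16))) = -162*(-363 + (-5*9 - 80)) = -162*(-363 + (-45 - 80)) = -162*(-363 - 125) = -162*(-488) = 79056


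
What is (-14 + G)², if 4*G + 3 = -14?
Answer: 5329/16 ≈ 333.06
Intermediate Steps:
G = -17/4 (G = -¾ + (¼)*(-14) = -¾ - 7/2 = -17/4 ≈ -4.2500)
(-14 + G)² = (-14 - 17/4)² = (-73/4)² = 5329/16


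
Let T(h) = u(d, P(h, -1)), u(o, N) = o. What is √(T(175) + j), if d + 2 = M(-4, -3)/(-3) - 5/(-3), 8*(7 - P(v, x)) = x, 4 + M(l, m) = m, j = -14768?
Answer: I*√14766 ≈ 121.52*I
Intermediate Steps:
M(l, m) = -4 + m
P(v, x) = 7 - x/8
d = 2 (d = -2 + ((-4 - 3)/(-3) - 5/(-3)) = -2 + (-7*(-⅓) - 5*(-⅓)) = -2 + (7/3 + 5/3) = -2 + 4 = 2)
T(h) = 2
√(T(175) + j) = √(2 - 14768) = √(-14766) = I*√14766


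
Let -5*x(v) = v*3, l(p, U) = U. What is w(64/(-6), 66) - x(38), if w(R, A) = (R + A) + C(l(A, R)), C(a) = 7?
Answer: 1277/15 ≈ 85.133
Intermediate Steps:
x(v) = -3*v/5 (x(v) = -v*3/5 = -3*v/5)
w(R, A) = 7 + A + R (w(R, A) = (R + A) + 7 = (A + R) + 7 = 7 + A + R)
w(64/(-6), 66) - x(38) = (7 + 66 + 64/(-6)) - (-3)*38/5 = (7 + 66 + 64*(-⅙)) - 1*(-114/5) = (7 + 66 - 32/3) + 114/5 = 187/3 + 114/5 = 1277/15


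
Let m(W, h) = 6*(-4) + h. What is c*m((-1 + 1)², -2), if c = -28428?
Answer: 739128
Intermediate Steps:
m(W, h) = -24 + h
c*m((-1 + 1)², -2) = -28428*(-24 - 2) = -28428*(-26) = 739128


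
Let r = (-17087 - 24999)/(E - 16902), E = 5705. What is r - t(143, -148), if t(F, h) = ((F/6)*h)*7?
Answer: 829532836/33591 ≈ 24695.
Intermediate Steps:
t(F, h) = 7*F*h/6 (t(F, h) = ((F*(⅙))*h)*7 = ((F/6)*h)*7 = (F*h/6)*7 = 7*F*h/6)
r = 42086/11197 (r = (-17087 - 24999)/(5705 - 16902) = -42086/(-11197) = -42086*(-1/11197) = 42086/11197 ≈ 3.7587)
r - t(143, -148) = 42086/11197 - 7*143*(-148)/6 = 42086/11197 - 1*(-74074/3) = 42086/11197 + 74074/3 = 829532836/33591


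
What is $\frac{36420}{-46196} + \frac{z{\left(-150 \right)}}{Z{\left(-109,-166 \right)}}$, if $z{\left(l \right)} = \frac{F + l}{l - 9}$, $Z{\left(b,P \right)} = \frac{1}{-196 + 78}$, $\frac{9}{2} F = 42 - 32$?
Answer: $- \frac{1825529315}{16526619} \approx -110.46$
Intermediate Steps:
$F = \frac{20}{9}$ ($F = \frac{2 \left(42 - 32\right)}{9} = \frac{2}{9} \cdot 10 = \frac{20}{9} \approx 2.2222$)
$Z{\left(b,P \right)} = - \frac{1}{118}$ ($Z{\left(b,P \right)} = \frac{1}{-118} = - \frac{1}{118}$)
$z{\left(l \right)} = \frac{\frac{20}{9} + l}{-9 + l}$ ($z{\left(l \right)} = \frac{\frac{20}{9} + l}{l - 9} = \frac{\frac{20}{9} + l}{-9 + l}$)
$\frac{36420}{-46196} + \frac{z{\left(-150 \right)}}{Z{\left(-109,-166 \right)}} = \frac{36420}{-46196} + \frac{\frac{1}{-9 - 150} \left(\frac{20}{9} - 150\right)}{- \frac{1}{118}} = 36420 \left(- \frac{1}{46196}\right) + \frac{1}{-159} \left(- \frac{1330}{9}\right) \left(-118\right) = - \frac{9105}{11549} + \left(- \frac{1}{159}\right) \left(- \frac{1330}{9}\right) \left(-118\right) = - \frac{9105}{11549} + \frac{1330}{1431} \left(-118\right) = - \frac{9105}{11549} - \frac{156940}{1431} = - \frac{1825529315}{16526619}$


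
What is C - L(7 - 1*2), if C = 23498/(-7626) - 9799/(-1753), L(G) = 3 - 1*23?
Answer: 4853270/215619 ≈ 22.509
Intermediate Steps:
L(G) = -20 (L(G) = 3 - 23 = -20)
C = 540890/215619 (C = 23498*(-1/7626) - 9799*(-1/1753) = -379/123 + 9799/1753 = 540890/215619 ≈ 2.5085)
C - L(7 - 1*2) = 540890/215619 - 1*(-20) = 540890/215619 + 20 = 4853270/215619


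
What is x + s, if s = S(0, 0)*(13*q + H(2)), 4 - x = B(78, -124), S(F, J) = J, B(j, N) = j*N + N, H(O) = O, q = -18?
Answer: 9800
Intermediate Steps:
B(j, N) = N + N*j (B(j, N) = N*j + N = N + N*j)
x = 9800 (x = 4 - (-124)*(1 + 78) = 4 - (-124)*79 = 4 - 1*(-9796) = 4 + 9796 = 9800)
s = 0 (s = 0*(13*(-18) + 2) = 0*(-234 + 2) = 0*(-232) = 0)
x + s = 9800 + 0 = 9800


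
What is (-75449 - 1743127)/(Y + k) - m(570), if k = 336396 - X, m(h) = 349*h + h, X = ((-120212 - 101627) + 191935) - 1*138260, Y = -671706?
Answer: -16671904212/83573 ≈ -1.9949e+5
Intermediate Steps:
X = -168164 (X = (-221839 + 191935) - 138260 = -29904 - 138260 = -168164)
m(h) = 350*h
k = 504560 (k = 336396 - 1*(-168164) = 336396 + 168164 = 504560)
(-75449 - 1743127)/(Y + k) - m(570) = (-75449 - 1743127)/(-671706 + 504560) - 350*570 = -1818576/(-167146) - 1*199500 = -1818576*(-1/167146) - 199500 = 909288/83573 - 199500 = -16671904212/83573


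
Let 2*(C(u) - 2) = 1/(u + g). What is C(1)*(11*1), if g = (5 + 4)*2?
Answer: 847/38 ≈ 22.289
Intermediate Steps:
g = 18 (g = 9*2 = 18)
C(u) = 2 + 1/(2*(18 + u)) (C(u) = 2 + 1/(2*(u + 18)) = 2 + 1/(2*(18 + u)))
C(1)*(11*1) = ((73 + 4*1)/(2*(18 + 1)))*(11*1) = ((½)*(73 + 4)/19)*11 = ((½)*(1/19)*77)*11 = (77/38)*11 = 847/38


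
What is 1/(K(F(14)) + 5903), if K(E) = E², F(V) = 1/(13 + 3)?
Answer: 256/1511169 ≈ 0.00016941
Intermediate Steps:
F(V) = 1/16
1/(K(F(14)) + 5903) = 1/((1/16)² + 5903) = 1/(1/256 + 5903) = 1/(1511169/256) = 256/1511169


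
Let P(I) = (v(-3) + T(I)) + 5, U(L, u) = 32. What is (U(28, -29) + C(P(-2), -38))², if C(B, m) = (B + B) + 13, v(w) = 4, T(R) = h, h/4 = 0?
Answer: 3969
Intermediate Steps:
h = 0 (h = 4*0 = 0)
T(R) = 0
P(I) = 9 (P(I) = (4 + 0) + 5 = 4 + 5 = 9)
C(B, m) = 13 + 2*B (C(B, m) = 2*B + 13 = 13 + 2*B)
(U(28, -29) + C(P(-2), -38))² = (32 + (13 + 2*9))² = (32 + (13 + 18))² = (32 + 31)² = 63² = 3969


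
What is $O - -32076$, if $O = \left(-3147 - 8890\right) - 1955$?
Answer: $18084$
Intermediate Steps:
$O = -13992$ ($O = -12037 - 1955 = -13992$)
$O - -32076 = -13992 - -32076 = -13992 + 32076 = 18084$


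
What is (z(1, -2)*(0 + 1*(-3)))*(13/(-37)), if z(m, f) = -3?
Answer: -117/37 ≈ -3.1622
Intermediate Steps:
(z(1, -2)*(0 + 1*(-3)))*(13/(-37)) = (-3*(0 + 1*(-3)))*(13/(-37)) = (-3*(0 - 3))*(13*(-1/37)) = -3*(-3)*(-13/37) = 9*(-13/37) = -117/37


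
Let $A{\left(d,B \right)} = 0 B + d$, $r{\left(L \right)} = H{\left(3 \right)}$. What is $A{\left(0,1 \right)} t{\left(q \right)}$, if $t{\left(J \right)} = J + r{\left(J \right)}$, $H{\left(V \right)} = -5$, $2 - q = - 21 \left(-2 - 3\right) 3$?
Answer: $0$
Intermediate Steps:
$q = -313$ ($q = 2 - - 21 \left(-2 - 3\right) 3 = 2 - - 21 \left(\left(-5\right) 3\right) = 2 - \left(-21\right) \left(-15\right) = 2 - 315 = -313$)
$r{\left(L \right)} = -5$
$A{\left(d,B \right)} = d$ ($A{\left(d,B \right)} = 0 + d = d$)
$t{\left(J \right)} = -5 + J$ ($t{\left(J \right)} = J - 5 = -5 + J$)
$A{\left(0,1 \right)} t{\left(q \right)} = 0 \left(-5 - 313\right) = 0 \left(-318\right) = 0$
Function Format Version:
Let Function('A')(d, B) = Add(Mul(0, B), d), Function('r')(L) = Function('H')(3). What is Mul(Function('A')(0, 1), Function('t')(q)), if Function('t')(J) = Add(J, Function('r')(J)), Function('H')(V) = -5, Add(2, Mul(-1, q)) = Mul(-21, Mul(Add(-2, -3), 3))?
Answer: 0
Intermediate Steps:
q = -313 (q = Add(2, Mul(-1, Mul(-21, Mul(Add(-2, -3), 3)))) = Add(2, Mul(-1, Mul(-21, Mul(-5, 3)))) = Add(2, Mul(-1, Mul(-21, -15))) = Add(2, Mul(-1, 315)) = Add(2, -315) = -313)
Function('r')(L) = -5
Function('A')(d, B) = d (Function('A')(d, B) = Add(0, d) = d)
Function('t')(J) = Add(-5, J) (Function('t')(J) = Add(J, -5) = Add(-5, J))
Mul(Function('A')(0, 1), Function('t')(q)) = Mul(0, Add(-5, -313)) = Mul(0, -318) = 0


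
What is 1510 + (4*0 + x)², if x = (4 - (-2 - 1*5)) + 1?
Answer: 1654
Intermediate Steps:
x = 12 (x = (4 - (-2 - 5)) + 1 = (4 - 1*(-7)) + 1 = (4 + 7) + 1 = 11 + 1 = 12)
1510 + (4*0 + x)² = 1510 + (4*0 + 12)² = 1510 + (0 + 12)² = 1510 + 12² = 1510 + 144 = 1654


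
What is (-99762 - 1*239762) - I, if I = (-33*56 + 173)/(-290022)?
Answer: -98469431203/290022 ≈ -3.3952e+5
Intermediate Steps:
I = 1675/290022 (I = (-1848 + 173)*(-1/290022) = -1675*(-1/290022) = 1675/290022 ≈ 0.0057754)
(-99762 - 1*239762) - I = (-99762 - 1*239762) - 1*1675/290022 = (-99762 - 239762) - 1675/290022 = -339524 - 1675/290022 = -98469431203/290022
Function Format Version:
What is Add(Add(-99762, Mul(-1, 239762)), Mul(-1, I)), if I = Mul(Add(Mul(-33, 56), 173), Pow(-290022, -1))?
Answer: Rational(-98469431203, 290022) ≈ -3.3952e+5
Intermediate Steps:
I = Rational(1675, 290022) (I = Mul(Add(-1848, 173), Rational(-1, 290022)) = Mul(-1675, Rational(-1, 290022)) = Rational(1675, 290022) ≈ 0.0057754)
Add(Add(-99762, Mul(-1, 239762)), Mul(-1, I)) = Add(Add(-99762, Mul(-1, 239762)), Mul(-1, Rational(1675, 290022))) = Add(Add(-99762, -239762), Rational(-1675, 290022)) = Add(-339524, Rational(-1675, 290022)) = Rational(-98469431203, 290022)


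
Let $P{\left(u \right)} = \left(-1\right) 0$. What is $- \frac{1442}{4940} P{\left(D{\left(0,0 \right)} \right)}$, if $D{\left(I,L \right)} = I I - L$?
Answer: $0$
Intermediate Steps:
$D{\left(I,L \right)} = I^{2} - L$
$P{\left(u \right)} = 0$
$- \frac{1442}{4940} P{\left(D{\left(0,0 \right)} \right)} = - \frac{1442}{4940} \cdot 0 = \left(-1442\right) \frac{1}{4940} \cdot 0 = \left(- \frac{721}{2470}\right) 0 = 0$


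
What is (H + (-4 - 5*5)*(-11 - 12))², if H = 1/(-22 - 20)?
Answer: 784728169/1764 ≈ 4.4486e+5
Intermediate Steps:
H = -1/42 (H = 1/(-42) = -1/42 ≈ -0.023810)
(H + (-4 - 5*5)*(-11 - 12))² = (-1/42 + (-4 - 5*5)*(-11 - 12))² = (-1/42 + (-4 - 25)*(-23))² = (-1/42 - 29*(-23))² = (-1/42 + 667)² = (28013/42)² = 784728169/1764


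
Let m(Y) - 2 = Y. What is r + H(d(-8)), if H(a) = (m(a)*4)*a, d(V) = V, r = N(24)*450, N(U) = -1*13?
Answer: -5658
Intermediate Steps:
m(Y) = 2 + Y
N(U) = -13
r = -5850 (r = -13*450 = -5850)
H(a) = a*(8 + 4*a) (H(a) = ((2 + a)*4)*a = (8 + 4*a)*a = a*(8 + 4*a))
r + H(d(-8)) = -5850 + 4*(-8)*(2 - 8) = -5850 + 4*(-8)*(-6) = -5850 + 192 = -5658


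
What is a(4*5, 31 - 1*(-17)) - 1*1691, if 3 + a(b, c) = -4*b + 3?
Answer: -1771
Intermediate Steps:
a(b, c) = -4*b (a(b, c) = -3 + (-4*b + 3) = -3 + (3 - 4*b) = -4*b)
a(4*5, 31 - 1*(-17)) - 1*1691 = -16*5 - 1*1691 = -4*20 - 1691 = -80 - 1691 = -1771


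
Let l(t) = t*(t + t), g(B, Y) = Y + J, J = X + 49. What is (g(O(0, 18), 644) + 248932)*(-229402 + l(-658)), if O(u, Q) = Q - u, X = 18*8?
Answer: 158984462494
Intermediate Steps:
X = 144
J = 193 (J = 144 + 49 = 193)
g(B, Y) = 193 + Y (g(B, Y) = Y + 193 = 193 + Y)
l(t) = 2*t² (l(t) = t*(2*t) = 2*t²)
(g(O(0, 18), 644) + 248932)*(-229402 + l(-658)) = ((193 + 644) + 248932)*(-229402 + 2*(-658)²) = (837 + 248932)*(-229402 + 2*432964) = 249769*(-229402 + 865928) = 249769*636526 = 158984462494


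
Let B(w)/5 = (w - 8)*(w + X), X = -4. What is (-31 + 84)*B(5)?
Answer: -795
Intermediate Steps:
B(w) = 5*(-8 + w)*(-4 + w) (B(w) = 5*((w - 8)*(w - 4)) = 5*((-8 + w)*(-4 + w)) = 5*(-8 + w)*(-4 + w))
(-31 + 84)*B(5) = (-31 + 84)*(160 - 60*5 + 5*5²) = 53*(160 - 300 + 5*25) = 53*(160 - 300 + 125) = 53*(-15) = -795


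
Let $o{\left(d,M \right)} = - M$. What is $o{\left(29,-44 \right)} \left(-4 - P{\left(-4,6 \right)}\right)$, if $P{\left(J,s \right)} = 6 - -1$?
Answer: $-484$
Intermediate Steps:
$P{\left(J,s \right)} = 7$ ($P{\left(J,s \right)} = 6 + 1 = 7$)
$o{\left(29,-44 \right)} \left(-4 - P{\left(-4,6 \right)}\right) = \left(-1\right) \left(-44\right) \left(-4 - 7\right) = 44 \left(-4 - 7\right) = 44 \left(-11\right) = -484$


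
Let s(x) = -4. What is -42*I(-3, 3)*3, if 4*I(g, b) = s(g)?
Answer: 126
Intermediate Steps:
I(g, b) = -1 (I(g, b) = (¼)*(-4) = -1)
-42*I(-3, 3)*3 = -42*(-1)*3 = 42*3 = 126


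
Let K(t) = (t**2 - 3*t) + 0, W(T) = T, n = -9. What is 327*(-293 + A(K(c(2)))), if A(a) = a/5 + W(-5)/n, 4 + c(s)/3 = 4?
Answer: -286888/3 ≈ -95629.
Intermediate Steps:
c(s) = 0 (c(s) = -12 + 3*4 = -12 + 12 = 0)
K(t) = t**2 - 3*t
A(a) = 5/9 + a/5 (A(a) = a/5 - 5/(-9) = a*(1/5) - 5*(-1/9) = a/5 + 5/9 = 5/9 + a/5)
327*(-293 + A(K(c(2)))) = 327*(-293 + (5/9 + (0*(-3 + 0))/5)) = 327*(-293 + (5/9 + (0*(-3))/5)) = 327*(-293 + (5/9 + (1/5)*0)) = 327*(-293 + (5/9 + 0)) = 327*(-293 + 5/9) = 327*(-2632/9) = -286888/3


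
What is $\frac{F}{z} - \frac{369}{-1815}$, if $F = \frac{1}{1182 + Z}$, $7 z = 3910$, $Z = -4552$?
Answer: $\frac{324145973}{1594380700} \approx 0.20331$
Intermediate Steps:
$z = \frac{3910}{7}$ ($z = \frac{1}{7} \cdot 3910 = \frac{3910}{7} \approx 558.57$)
$F = - \frac{1}{3370}$ ($F = \frac{1}{1182 - 4552} = \frac{1}{-3370} = - \frac{1}{3370} \approx -0.00029674$)
$\frac{F}{z} - \frac{369}{-1815} = - \frac{1}{3370 \cdot \frac{3910}{7}} - \frac{369}{-1815} = \left(- \frac{1}{3370}\right) \frac{7}{3910} - - \frac{123}{605} = - \frac{7}{13176700} + \frac{123}{605} = \frac{324145973}{1594380700}$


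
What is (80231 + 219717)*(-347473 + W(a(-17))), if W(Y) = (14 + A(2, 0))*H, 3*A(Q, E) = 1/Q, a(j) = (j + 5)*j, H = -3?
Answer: -104236579194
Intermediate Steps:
a(j) = j*(5 + j) (a(j) = (5 + j)*j = j*(5 + j))
A(Q, E) = 1/(3*Q)
W(Y) = -85/2 (W(Y) = (14 + (⅓)/2)*(-3) = (14 + (⅓)*(½))*(-3) = (14 + ⅙)*(-3) = (85/6)*(-3) = -85/2)
(80231 + 219717)*(-347473 + W(a(-17))) = (80231 + 219717)*(-347473 - 85/2) = 299948*(-695031/2) = -104236579194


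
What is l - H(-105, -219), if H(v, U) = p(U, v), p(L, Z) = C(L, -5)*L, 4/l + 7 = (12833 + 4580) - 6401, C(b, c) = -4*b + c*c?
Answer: 2171495599/11005 ≈ 1.9732e+5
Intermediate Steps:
C(b, c) = c² - 4*b (C(b, c) = -4*b + c² = c² - 4*b)
l = 4/11005 (l = 4/(-7 + ((12833 + 4580) - 6401)) = 4/(-7 + (17413 - 6401)) = 4/(-7 + 11012) = 4/11005 ≈ 0.00036347)
p(L, Z) = L*(25 - 4*L) (p(L, Z) = ((-5)² - 4*L)*L = (25 - 4*L)*L = L*(25 - 4*L))
H(v, U) = U*(25 - 4*U)
l - H(-105, -219) = 4/11005 - (-219)*(25 - 4*(-219)) = 4/11005 - (-219)*(25 + 876) = 4/11005 - (-219)*901 = 4/11005 - 1*(-197319) = 4/11005 + 197319 = 2171495599/11005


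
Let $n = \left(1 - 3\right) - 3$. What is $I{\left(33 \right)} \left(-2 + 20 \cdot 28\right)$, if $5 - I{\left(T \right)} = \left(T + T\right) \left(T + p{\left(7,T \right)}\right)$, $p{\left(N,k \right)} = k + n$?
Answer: $-2243718$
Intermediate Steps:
$n = -5$ ($n = -2 - 3 = -5$)
$p{\left(N,k \right)} = -5 + k$ ($p{\left(N,k \right)} = k - 5 = -5 + k$)
$I{\left(T \right)} = 5 - 2 T \left(-5 + 2 T\right)$ ($I{\left(T \right)} = 5 - \left(T + T\right) \left(T + \left(-5 + T\right)\right) = 5 - 2 T \left(-5 + 2 T\right)$)
$I{\left(33 \right)} \left(-2 + 20 \cdot 28\right) = \left(5 - 4 \cdot 33^{2} + 10 \cdot 33\right) \left(-2 + 20 \cdot 28\right) = \left(5 - 4356 + 330\right) \left(-2 + 560\right) = \left(5 - 4356 + 330\right) 558 = \left(-4021\right) 558 = -2243718$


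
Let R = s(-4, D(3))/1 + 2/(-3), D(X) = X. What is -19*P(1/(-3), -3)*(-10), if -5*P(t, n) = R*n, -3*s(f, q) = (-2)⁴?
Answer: -684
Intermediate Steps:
s(f, q) = -16/3 (s(f, q) = -⅓*(-2)⁴ = -⅓*16 = -16/3)
R = -6 (R = -16/3/1 + 2/(-3) = -16/3*1 + 2*(-⅓) = -16/3 - ⅔ = -6)
P(t, n) = 6*n/5 (P(t, n) = -(-6)*n/5 = 6*n/5)
-19*P(1/(-3), -3)*(-10) = -114*(-3)/5*(-10) = -19*(-18/5)*(-10) = (342/5)*(-10) = -684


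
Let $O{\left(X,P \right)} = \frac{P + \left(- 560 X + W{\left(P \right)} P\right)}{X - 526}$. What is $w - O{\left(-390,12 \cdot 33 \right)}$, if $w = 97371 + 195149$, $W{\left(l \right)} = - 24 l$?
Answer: $\frac{66100883}{229} \approx 2.8865 \cdot 10^{5}$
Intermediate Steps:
$O{\left(X,P \right)} = \frac{P - 560 X - 24 P^{2}}{-526 + X}$ ($O{\left(X,P \right)} = \frac{P + \left(- 560 X + - 24 P P\right)}{X - 526} = \frac{P - \left(24 P^{2} + 560 X\right)}{-526 + X} = \frac{P - 560 X - 24 P^{2}}{-526 + X}$)
$w = 292520$
$w - O{\left(-390,12 \cdot 33 \right)} = 292520 - \frac{12 \cdot 33 - -218400 - 24 \left(12 \cdot 33\right)^{2}}{-526 - 390} = 292520 - \frac{396 + 218400 - 24 \cdot 396^{2}}{-916} = 292520 - - \frac{396 + 218400 - 3763584}{916} = 292520 - \left(- \frac{1}{916}\right) \left(-3544788\right) = 292520 - \frac{886197}{229} = \frac{66100883}{229}$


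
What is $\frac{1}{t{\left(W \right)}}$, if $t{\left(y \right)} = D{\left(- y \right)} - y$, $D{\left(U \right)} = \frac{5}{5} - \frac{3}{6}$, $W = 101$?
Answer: $- \frac{2}{201} \approx -0.0099503$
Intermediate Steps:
$D{\left(U \right)} = \frac{1}{2}$ ($D{\left(U \right)} = 5 \cdot \frac{1}{5} - \frac{1}{2} = 1 - \frac{1}{2} = \frac{1}{2}$)
$t{\left(y \right)} = \frac{1}{2} - y$
$\frac{1}{t{\left(W \right)}} = \frac{1}{\frac{1}{2} - 101} = \frac{1}{- \frac{201}{2}} = - \frac{2}{201}$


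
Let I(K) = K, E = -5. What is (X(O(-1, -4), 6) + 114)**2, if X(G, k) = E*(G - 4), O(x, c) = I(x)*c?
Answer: 12996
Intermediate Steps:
O(x, c) = c*x (O(x, c) = x*c = c*x)
X(G, k) = 20 - 5*G (X(G, k) = -5*(G - 4) = -5*(-4 + G) = 20 - 5*G)
(X(O(-1, -4), 6) + 114)**2 = ((20 - (-20)*(-1)) + 114)**2 = ((20 - 5*4) + 114)**2 = ((20 - 20) + 114)**2 = (0 + 114)**2 = 114**2 = 12996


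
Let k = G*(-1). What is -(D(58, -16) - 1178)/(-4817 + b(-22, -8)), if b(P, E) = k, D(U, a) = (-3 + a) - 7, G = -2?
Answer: -1204/4815 ≈ -0.25005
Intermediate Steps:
D(U, a) = -10 + a
k = 2 (k = -2*(-1) = 2)
b(P, E) = 2
-(D(58, -16) - 1178)/(-4817 + b(-22, -8)) = -((-10 - 16) - 1178)/(-4817 + 2) = -(-26 - 1178)/(-4815) = -(-1204)*(-1)/4815 = -1*1204/4815 = -1204/4815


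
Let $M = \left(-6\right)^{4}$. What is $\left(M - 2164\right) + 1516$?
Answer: $648$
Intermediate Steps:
$M = 1296$
$\left(M - 2164\right) + 1516 = \left(1296 - 2164\right) + 1516 = -868 + 1516 = 648$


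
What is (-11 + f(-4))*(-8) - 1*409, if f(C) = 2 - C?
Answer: -369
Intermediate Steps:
(-11 + f(-4))*(-8) - 1*409 = (-11 + (2 - 1*(-4)))*(-8) - 1*409 = (-11 + (2 + 4))*(-8) - 409 = (-11 + 6)*(-8) - 409 = -5*(-8) - 409 = 40 - 409 = -369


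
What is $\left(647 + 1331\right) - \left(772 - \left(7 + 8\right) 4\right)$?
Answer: $1266$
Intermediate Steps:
$\left(647 + 1331\right) - \left(772 - \left(7 + 8\right) 4\right) = 1978 + \left(\left(15 \cdot 4 - 335\right) - 437\right) = 1978 + \left(\left(60 - 335\right) - 437\right) = 1978 - 712 = 1266$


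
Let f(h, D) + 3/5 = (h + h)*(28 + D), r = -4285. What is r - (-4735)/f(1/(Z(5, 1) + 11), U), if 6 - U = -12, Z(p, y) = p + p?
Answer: -1203970/397 ≈ -3032.7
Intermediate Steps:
Z(p, y) = 2*p
U = 18 (U = 6 - 1*(-12) = 6 + 12 = 18)
f(h, D) = -3/5 + 2*h*(28 + D) (f(h, D) = -3/5 + (h + h)*(28 + D) = -3/5 + (2*h)*(28 + D) = -3/5 + 2*h*(28 + D))
r - (-4735)/f(1/(Z(5, 1) + 11), U) = -4285 - (-4735)/(-3/5 + 56/(2*5 + 11) + 2*18/(2*5 + 11)) = -4285 - (-4735)/(-3/5 + 56/(10 + 11) + 2*18/(10 + 11)) = -4285 - (-4735)/(-3/5 + 56/21 + 2*18/21) = -4285 - (-4735)/(-3/5 + 56*(1/21) + 2*18*(1/21)) = -4285 - (-4735)/(-3/5 + 8/3 + 12/7) = -4285 - (-4735)/397/105 = -4285 - (-4735)*105/397 = -4285 - 1*(-497175/397) = -4285 + 497175/397 = -1203970/397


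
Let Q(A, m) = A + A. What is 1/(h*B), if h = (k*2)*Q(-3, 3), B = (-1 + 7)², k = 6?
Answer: -1/2592 ≈ -0.00038580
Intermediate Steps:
Q(A, m) = 2*A
B = 36 (B = 6² = 36)
h = -72 (h = (6*2)*(2*(-3)) = 12*(-6) = -72)
1/(h*B) = 1/(-72*36) = 1/(-2592) = -1/2592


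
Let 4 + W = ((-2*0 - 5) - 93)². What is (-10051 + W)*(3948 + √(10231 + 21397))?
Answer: -1780548 - 902*√7907 ≈ -1.8608e+6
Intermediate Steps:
W = 9600 (W = -4 + ((-2*0 - 5) - 93)² = -4 + ((0 - 5) - 93)² = -4 + (-5 - 93)² = -4 + (-98)² = -4 + 9604 = 9600)
(-10051 + W)*(3948 + √(10231 + 21397)) = (-10051 + 9600)*(3948 + √(10231 + 21397)) = -451*(3948 + √31628) = -451*(3948 + 2*√7907) = -1780548 - 902*√7907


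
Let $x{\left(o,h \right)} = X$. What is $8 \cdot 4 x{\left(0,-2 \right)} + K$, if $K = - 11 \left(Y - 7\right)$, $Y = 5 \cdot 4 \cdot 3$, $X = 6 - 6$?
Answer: $-583$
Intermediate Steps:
$X = 0$ ($X = 6 - 6 = 0$)
$x{\left(o,h \right)} = 0$
$Y = 60$ ($Y = 20 \cdot 3 = 60$)
$K = -583$ ($K = - 11 \left(60 - 7\right) = \left(-11\right) 53 = -583$)
$8 \cdot 4 x{\left(0,-2 \right)} + K = 8 \cdot 4 \cdot 0 - 583 = 32 \cdot 0 - 583 = 0 - 583 = -583$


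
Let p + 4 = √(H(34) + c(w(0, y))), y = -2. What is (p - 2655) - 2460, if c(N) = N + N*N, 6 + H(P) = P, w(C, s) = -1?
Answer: -5119 + 2*√7 ≈ -5113.7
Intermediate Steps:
H(P) = -6 + P
c(N) = N + N²
p = -4 + 2*√7 (p = -4 + √((-6 + 34) - (1 - 1)) = -4 + √(28 - 1*0) = -4 + √(28 + 0) = -4 + √28 = -4 + 2*√7 ≈ 1.2915)
(p - 2655) - 2460 = ((-4 + 2*√7) - 2655) - 2460 = (-2659 + 2*√7) - 2460 = -5119 + 2*√7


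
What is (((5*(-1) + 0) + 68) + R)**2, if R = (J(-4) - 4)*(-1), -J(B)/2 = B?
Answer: 3481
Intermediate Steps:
J(B) = -2*B
R = -4 (R = (-2*(-4) - 4)*(-1) = (8 - 4)*(-1) = 4*(-1) = -4)
(((5*(-1) + 0) + 68) + R)**2 = (((5*(-1) + 0) + 68) - 4)**2 = (((-5 + 0) + 68) - 4)**2 = ((-5 + 68) - 4)**2 = (63 - 4)**2 = 59**2 = 3481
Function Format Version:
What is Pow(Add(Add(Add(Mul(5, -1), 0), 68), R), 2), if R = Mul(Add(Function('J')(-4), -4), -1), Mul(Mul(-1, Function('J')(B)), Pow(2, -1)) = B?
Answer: 3481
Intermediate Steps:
Function('J')(B) = Mul(-2, B)
R = -4 (R = Mul(Add(Mul(-2, -4), -4), -1) = Mul(Add(8, -4), -1) = Mul(4, -1) = -4)
Pow(Add(Add(Add(Mul(5, -1), 0), 68), R), 2) = Pow(Add(Add(Add(Mul(5, -1), 0), 68), -4), 2) = Pow(Add(Add(Add(-5, 0), 68), -4), 2) = Pow(Add(Add(-5, 68), -4), 2) = Pow(Add(63, -4), 2) = Pow(59, 2) = 3481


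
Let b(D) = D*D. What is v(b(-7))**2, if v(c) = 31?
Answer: 961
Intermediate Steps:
b(D) = D**2
v(b(-7))**2 = 31**2 = 961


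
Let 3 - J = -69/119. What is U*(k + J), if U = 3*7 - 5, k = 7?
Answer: 20144/119 ≈ 169.28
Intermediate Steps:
U = 16 (U = 21 - 5 = 16)
J = 426/119 (J = 3 - (-69)/119 = 3 - 1*(-69/119) = 3 + 69/119 = 426/119 ≈ 3.5798)
U*(k + J) = 16*(7 + 426/119) = 16*(1259/119) = 20144/119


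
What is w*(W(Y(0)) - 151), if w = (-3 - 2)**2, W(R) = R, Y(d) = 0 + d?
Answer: -3775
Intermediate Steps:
Y(d) = d
w = 25 (w = (-5)**2 = 25)
w*(W(Y(0)) - 151) = 25*(0 - 151) = 25*(-151) = -3775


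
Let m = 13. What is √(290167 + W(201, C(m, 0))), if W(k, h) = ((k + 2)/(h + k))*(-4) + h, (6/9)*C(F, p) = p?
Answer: √11722873755/201 ≈ 538.67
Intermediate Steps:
C(F, p) = 3*p/2
W(k, h) = h - 4*(2 + k)/(h + k) (W(k, h) = ((2 + k)/(h + k))*(-4) + h = -4*(2 + k)/(h + k) + h = h - 4*(2 + k)/(h + k))
√(290167 + W(201, C(m, 0))) = √(290167 + (-8 + ((3/2)*0)² - 4*201 + ((3/2)*0)*201)/((3/2)*0 + 201)) = √(290167 + (-8 + 0² - 804 + 0*201)/(0 + 201)) = √(290167 + (-8 + 0 - 804 + 0)/201) = √(290167 + (1/201)*(-812)) = √(290167 - 812/201) = √(58322755/201) = √11722873755/201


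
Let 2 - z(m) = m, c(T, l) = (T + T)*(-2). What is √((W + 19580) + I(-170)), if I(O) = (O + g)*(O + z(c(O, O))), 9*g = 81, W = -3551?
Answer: √152557 ≈ 390.59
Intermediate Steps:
c(T, l) = -4*T (c(T, l) = (2*T)*(-2) = -4*T)
g = 9 (g = (⅑)*81 = 9)
z(m) = 2 - m
I(O) = (2 + 5*O)*(9 + O) (I(O) = (O + 9)*(O + (2 - (-4)*O)) = (9 + O)*(O + (2 + 4*O)) = (9 + O)*(2 + 5*O) = (2 + 5*O)*(9 + O))
√((W + 19580) + I(-170)) = √((-3551 + 19580) + (18 + 5*(-170)² + 47*(-170))) = √(16029 + (18 + 5*28900 - 7990)) = √(16029 + (18 + 144500 - 7990)) = √(16029 + 136528) = √152557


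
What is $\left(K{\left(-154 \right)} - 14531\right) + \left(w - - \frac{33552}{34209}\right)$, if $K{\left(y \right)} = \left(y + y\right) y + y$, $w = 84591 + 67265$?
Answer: $\frac{701679731}{3801} \approx 1.846 \cdot 10^{5}$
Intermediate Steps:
$w = 151856$
$K{\left(y \right)} = y + 2 y^{2}$ ($K{\left(y \right)} = 2 y y + y = 2 y^{2} + y = y + 2 y^{2}$)
$\left(K{\left(-154 \right)} - 14531\right) + \left(w - - \frac{33552}{34209}\right) = \left(- 154 \left(1 + 2 \left(-154\right)\right) - 14531\right) + \left(151856 - - \frac{33552}{34209}\right) = \left(- 154 \left(1 - 308\right) - 14531\right) + \left(151856 - \left(-33552\right) \frac{1}{34209}\right) = \left(\left(-154\right) \left(-307\right) - 14531\right) + \left(151856 - - \frac{3728}{3801}\right) = \left(47278 - 14531\right) + \left(151856 + \frac{3728}{3801}\right) = 32747 + \frac{577208384}{3801} = \frac{701679731}{3801}$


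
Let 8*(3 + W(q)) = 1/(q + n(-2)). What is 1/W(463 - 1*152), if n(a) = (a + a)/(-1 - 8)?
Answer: -22424/67263 ≈ -0.33338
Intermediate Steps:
n(a) = -2*a/9 (n(a) = (2*a)/(-9) = (2*a)*(-1/9) = -2*a/9)
W(q) = -3 + 1/(8*(4/9 + q)) (W(q) = -3 + 1/(8*(q - 2/9*(-2))) = -3 + 1/(8*(q + 4/9)) = -3 + 1/(8*(4/9 + q)))
1/W(463 - 1*152) = 1/(3*(-29 - 72*(463 - 1*152))/(8*(4 + 9*(463 - 1*152)))) = 1/(3*(-29 - 72*(463 - 152))/(8*(4 + 9*(463 - 152)))) = 1/(3*(-29 - 72*311)/(8*(4 + 9*311))) = 1/(3*(-29 - 22392)/(8*(4 + 2799))) = 1/((3/8)*(-22421)/2803) = 1/((3/8)*(1/2803)*(-22421)) = 1/(-67263/22424) = -22424/67263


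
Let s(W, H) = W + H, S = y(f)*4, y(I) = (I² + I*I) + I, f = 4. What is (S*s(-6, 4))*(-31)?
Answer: 8928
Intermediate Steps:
y(I) = I + 2*I² (y(I) = (I² + I²) + I = 2*I² + I = I + 2*I²)
S = 144 (S = (4*(1 + 2*4))*4 = (4*(1 + 8))*4 = (4*9)*4 = 36*4 = 144)
s(W, H) = H + W
(S*s(-6, 4))*(-31) = (144*(4 - 6))*(-31) = (144*(-2))*(-31) = -288*(-31) = 8928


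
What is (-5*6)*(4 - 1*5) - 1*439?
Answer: -409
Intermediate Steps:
(-5*6)*(4 - 1*5) - 1*439 = -30*(4 - 5) - 439 = -30*(-1) - 439 = 30 - 439 = -409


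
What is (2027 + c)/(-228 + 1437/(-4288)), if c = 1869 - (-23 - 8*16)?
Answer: -5784512/326367 ≈ -17.724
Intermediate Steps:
c = 2020 (c = 1869 - (-23 - 128) = 1869 - 1*(-151) = 1869 + 151 = 2020)
(2027 + c)/(-228 + 1437/(-4288)) = (2027 + 2020)/(-228 + 1437/(-4288)) = 4047/(-228 + 1437*(-1/4288)) = 4047/(-228 - 1437/4288) = 4047/(-979101/4288) = 4047*(-4288/979101) = -5784512/326367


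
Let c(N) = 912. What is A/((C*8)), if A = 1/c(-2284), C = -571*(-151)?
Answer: 1/629068416 ≈ 1.5897e-9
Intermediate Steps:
C = 86221
A = 1/912 ≈ 0.0010965
A/((C*8)) = 1/(912*((86221*8))) = (1/912)/689768 = (1/912)*(1/689768) = 1/629068416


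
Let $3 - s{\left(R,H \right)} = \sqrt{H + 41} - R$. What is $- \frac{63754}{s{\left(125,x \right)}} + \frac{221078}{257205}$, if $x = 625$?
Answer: $- \frac{80594214806}{155490315} - \frac{95631 \sqrt{74}}{7859} \approx -623.0$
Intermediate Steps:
$s{\left(R,H \right)} = 3 + R - \sqrt{41 + H}$ ($s{\left(R,H \right)} = 3 - \left(\sqrt{H + 41} - R\right) = 3 - \left(\sqrt{41 + H} - R\right) = 3 + \left(R - \sqrt{41 + H}\right) = 3 + R - \sqrt{41 + H}$)
$- \frac{63754}{s{\left(125,x \right)}} + \frac{221078}{257205} = - \frac{63754}{3 + 125 - \sqrt{41 + 625}} + \frac{221078}{257205} = - \frac{63754}{3 + 125 - \sqrt{666}} + 221078 \cdot \frac{1}{257205} = - \frac{63754}{3 + 125 - 3 \sqrt{74}} + \frac{17006}{19785} = - \frac{63754}{128 - 3 \sqrt{74}} + \frac{17006}{19785} = \frac{17006}{19785} - \frac{63754}{128 - 3 \sqrt{74}}$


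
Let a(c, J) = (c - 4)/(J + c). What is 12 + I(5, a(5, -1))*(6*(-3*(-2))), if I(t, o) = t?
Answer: 192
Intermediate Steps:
a(c, J) = (-4 + c)/(J + c)
12 + I(5, a(5, -1))*(6*(-3*(-2))) = 12 + 5*(6*(-3*(-2))) = 12 + 5*(6*6) = 12 + 5*36 = 12 + 180 = 192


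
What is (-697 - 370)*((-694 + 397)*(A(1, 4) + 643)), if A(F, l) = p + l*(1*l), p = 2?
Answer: 209470239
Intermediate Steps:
A(F, l) = 2 + l² (A(F, l) = 2 + l*(1*l) = 2 + l*l = 2 + l²)
(-697 - 370)*((-694 + 397)*(A(1, 4) + 643)) = (-697 - 370)*((-694 + 397)*((2 + 4²) + 643)) = -(-316899)*((2 + 16) + 643) = -(-316899)*(18 + 643) = -(-316899)*661 = -1067*(-196317) = 209470239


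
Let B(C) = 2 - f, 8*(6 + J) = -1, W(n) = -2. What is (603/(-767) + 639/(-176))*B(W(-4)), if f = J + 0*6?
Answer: -2981205/83072 ≈ -35.887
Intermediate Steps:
J = -49/8 (J = -6 + (⅛)*(-1) = -6 - ⅛ = -49/8 ≈ -6.1250)
f = -49/8 (f = -49/8 + 0*6 = -49/8 + 0 = -49/8 ≈ -6.1250)
B(C) = 65/8 (B(C) = 2 - 1*(-49/8) = 2 + 49/8 = 65/8)
(603/(-767) + 639/(-176))*B(W(-4)) = (603/(-767) + 639/(-176))*(65/8) = (603*(-1/767) + 639*(-1/176))*(65/8) = (-603/767 - 639/176)*(65/8) = -596241/134992*65/8 = -2981205/83072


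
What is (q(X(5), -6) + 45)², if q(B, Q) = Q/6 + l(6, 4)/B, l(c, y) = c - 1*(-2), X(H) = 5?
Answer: 51984/25 ≈ 2079.4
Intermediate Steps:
l(c, y) = 2 + c (l(c, y) = c + 2 = 2 + c)
q(B, Q) = 8/B + Q/6 (q(B, Q) = Q/6 + (2 + 6)/B = Q*(⅙) + 8/B = Q/6 + 8/B = 8/B + Q/6)
(q(X(5), -6) + 45)² = ((8/5 + (⅙)*(-6)) + 45)² = ((8*(⅕) - 1) + 45)² = ((8/5 - 1) + 45)² = (⅗ + 45)² = (228/5)² = 51984/25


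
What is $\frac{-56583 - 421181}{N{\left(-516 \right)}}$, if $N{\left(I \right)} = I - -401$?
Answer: $\frac{477764}{115} \approx 4154.5$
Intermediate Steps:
$N{\left(I \right)} = 401 + I$ ($N{\left(I \right)} = I + 401 = 401 + I$)
$\frac{-56583 - 421181}{N{\left(-516 \right)}} = \frac{-56583 - 421181}{401 - 516} = - \frac{477764}{-115} = \left(-477764\right) \left(- \frac{1}{115}\right) = \frac{477764}{115}$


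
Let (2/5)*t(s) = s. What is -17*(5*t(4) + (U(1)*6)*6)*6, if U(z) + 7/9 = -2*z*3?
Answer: 19788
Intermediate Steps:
U(z) = -7/9 - 6*z (U(z) = -7/9 - 2*z*3 = -7/9 - 6*z)
t(s) = 5*s/2
-17*(5*t(4) + (U(1)*6)*6)*6 = -17*(5*((5/2)*4) + ((-7/9 - 6*1)*6)*6)*6 = -17*(5*10 + ((-7/9 - 6)*6)*6)*6 = -17*(50 - 61/9*6*6)*6 = -17*(50 - 122/3*6)*6 = -17*(50 - 244)*6 = -17*(-194)*6 = 3298*6 = 19788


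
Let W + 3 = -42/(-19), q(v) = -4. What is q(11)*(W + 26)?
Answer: -1916/19 ≈ -100.84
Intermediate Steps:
W = -15/19 (W = -3 - 42/(-19) = -3 - 42*(-1)/19 = -3 - 3*(-14/19) = -3 + 42/19 = -15/19 ≈ -0.78947)
q(11)*(W + 26) = -4*(-15/19 + 26) = -4*479/19 = -1916/19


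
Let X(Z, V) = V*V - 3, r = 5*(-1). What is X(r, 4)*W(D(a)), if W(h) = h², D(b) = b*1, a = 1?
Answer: 13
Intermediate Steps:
r = -5
D(b) = b
X(Z, V) = -3 + V² (X(Z, V) = V² - 3 = -3 + V²)
X(r, 4)*W(D(a)) = (-3 + 4²)*1² = (-3 + 16)*1 = 13*1 = 13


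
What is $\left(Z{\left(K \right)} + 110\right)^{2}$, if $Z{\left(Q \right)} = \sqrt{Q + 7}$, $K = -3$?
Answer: $12544$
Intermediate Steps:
$Z{\left(Q \right)} = \sqrt{7 + Q}$
$\left(Z{\left(K \right)} + 110\right)^{2} = \left(\sqrt{7 - 3} + 110\right)^{2} = \left(\sqrt{4} + 110\right)^{2} = \left(2 + 110\right)^{2} = 112^{2} = 12544$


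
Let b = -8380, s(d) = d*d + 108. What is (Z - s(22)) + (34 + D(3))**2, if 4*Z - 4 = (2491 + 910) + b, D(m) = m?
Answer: -1867/4 ≈ -466.75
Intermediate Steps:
s(d) = 108 + d**2 (s(d) = d**2 + 108 = 108 + d**2)
Z = -4975/4 (Z = 1 + ((2491 + 910) - 8380)/4 = 1 + (3401 - 8380)/4 = 1 + (1/4)*(-4979) = 1 - 4979/4 = -4975/4 ≈ -1243.8)
(Z - s(22)) + (34 + D(3))**2 = (-4975/4 - (108 + 22**2)) + (34 + 3)**2 = (-4975/4 - (108 + 484)) + 37**2 = (-4975/4 - 1*592) + 1369 = (-4975/4 - 592) + 1369 = -7343/4 + 1369 = -1867/4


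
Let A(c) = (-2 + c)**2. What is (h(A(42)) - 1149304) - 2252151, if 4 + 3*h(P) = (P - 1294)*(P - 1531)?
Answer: -10183255/3 ≈ -3.3944e+6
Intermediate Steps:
h(P) = -4/3 + (-1531 + P)*(-1294 + P)/3 (h(P) = -4/3 + ((P - 1294)*(P - 1531))/3 = -4/3 + ((-1294 + P)*(-1531 + P))/3 = -4/3 + ((-1531 + P)*(-1294 + P))/3 = -4/3 + (-1531 + P)*(-1294 + P)/3)
(h(A(42)) - 1149304) - 2252151 = ((660370 - 2825*(-2 + 42)**2/3 + ((-2 + 42)**2)**2/3) - 1149304) - 2252151 = ((660370 - 2825/3*40**2 + (40**2)**2/3) - 1149304) - 2252151 = ((660370 - 2825/3*1600 + (1/3)*1600**2) - 1149304) - 2252151 = ((660370 - 4520000/3 + (1/3)*2560000) - 1149304) - 2252151 = ((660370 - 4520000/3 + 2560000/3) - 1149304) - 2252151 = (21110/3 - 1149304) - 2252151 = -3426802/3 - 2252151 = -10183255/3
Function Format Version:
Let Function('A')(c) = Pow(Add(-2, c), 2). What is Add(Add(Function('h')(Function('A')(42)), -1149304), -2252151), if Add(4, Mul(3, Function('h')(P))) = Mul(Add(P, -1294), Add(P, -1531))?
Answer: Rational(-10183255, 3) ≈ -3.3944e+6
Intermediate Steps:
Function('h')(P) = Add(Rational(-4, 3), Mul(Rational(1, 3), Add(-1531, P), Add(-1294, P))) (Function('h')(P) = Add(Rational(-4, 3), Mul(Rational(1, 3), Mul(Add(P, -1294), Add(P, -1531)))) = Add(Rational(-4, 3), Mul(Rational(1, 3), Mul(Add(-1294, P), Add(-1531, P)))) = Add(Rational(-4, 3), Mul(Rational(1, 3), Mul(Add(-1531, P), Add(-1294, P)))) = Add(Rational(-4, 3), Mul(Rational(1, 3), Add(-1531, P), Add(-1294, P))))
Add(Add(Function('h')(Function('A')(42)), -1149304), -2252151) = Add(Add(Add(660370, Mul(Rational(-2825, 3), Pow(Add(-2, 42), 2)), Mul(Rational(1, 3), Pow(Pow(Add(-2, 42), 2), 2))), -1149304), -2252151) = Add(Add(Add(660370, Mul(Rational(-2825, 3), Pow(40, 2)), Mul(Rational(1, 3), Pow(Pow(40, 2), 2))), -1149304), -2252151) = Add(Add(Add(660370, Mul(Rational(-2825, 3), 1600), Mul(Rational(1, 3), Pow(1600, 2))), -1149304), -2252151) = Add(Add(Add(660370, Rational(-4520000, 3), Mul(Rational(1, 3), 2560000)), -1149304), -2252151) = Add(Add(Add(660370, Rational(-4520000, 3), Rational(2560000, 3)), -1149304), -2252151) = Add(Add(Rational(21110, 3), -1149304), -2252151) = Add(Rational(-3426802, 3), -2252151) = Rational(-10183255, 3)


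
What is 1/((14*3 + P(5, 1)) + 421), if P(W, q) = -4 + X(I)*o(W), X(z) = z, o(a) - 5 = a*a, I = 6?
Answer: 1/639 ≈ 0.0015649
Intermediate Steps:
o(a) = 5 + a² (o(a) = 5 + a*a = 5 + a²)
P(W, q) = 26 + 6*W² (P(W, q) = -4 + 6*(5 + W²) = -4 + (30 + 6*W²) = 26 + 6*W²)
1/((14*3 + P(5, 1)) + 421) = 1/((14*3 + (26 + 6*5²)) + 421) = 1/((42 + (26 + 6*25)) + 421) = 1/((42 + (26 + 150)) + 421) = 1/((42 + 176) + 421) = 1/(218 + 421) = 1/639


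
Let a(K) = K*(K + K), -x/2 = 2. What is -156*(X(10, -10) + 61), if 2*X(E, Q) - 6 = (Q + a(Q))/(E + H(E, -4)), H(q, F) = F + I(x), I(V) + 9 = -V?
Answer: -24804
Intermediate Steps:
x = -4 (x = -2*2 = -4)
I(V) = -9 - V
H(q, F) = -5 + F (H(q, F) = F + (-9 - 1*(-4)) = F + (-9 + 4) = F - 5 = -5 + F)
a(K) = 2*K² (a(K) = K*(2*K) = 2*K²)
X(E, Q) = 3 + (Q + 2*Q²)/(2*(-9 + E)) (X(E, Q) = 3 + ((Q + 2*Q²)/(E + (-5 - 4)))/2 = 3 + ((Q + 2*Q²)/(E - 9))/2 = 3 + ((Q + 2*Q²)/(-9 + E))/2 = 3 + (Q + 2*Q²)/(2*(-9 + E)))
-156*(X(10, -10) + 61) = -156*((-27 + (-10)² + (½)*(-10) + 3*10)/(-9 + 10) + 61) = -156*((-27 + 100 - 5 + 30)/1 + 61) = -156*(1*98 + 61) = -156*(98 + 61) = -156*159 = -24804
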